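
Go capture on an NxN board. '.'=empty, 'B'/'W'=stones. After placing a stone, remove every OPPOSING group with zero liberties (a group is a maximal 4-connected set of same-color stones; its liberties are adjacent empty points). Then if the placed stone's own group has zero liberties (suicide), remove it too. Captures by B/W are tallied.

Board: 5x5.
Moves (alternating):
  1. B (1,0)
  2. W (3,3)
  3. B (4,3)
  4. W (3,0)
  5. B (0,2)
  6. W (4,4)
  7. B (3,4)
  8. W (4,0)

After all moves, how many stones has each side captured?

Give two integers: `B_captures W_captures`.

Move 1: B@(1,0) -> caps B=0 W=0
Move 2: W@(3,3) -> caps B=0 W=0
Move 3: B@(4,3) -> caps B=0 W=0
Move 4: W@(3,0) -> caps B=0 W=0
Move 5: B@(0,2) -> caps B=0 W=0
Move 6: W@(4,4) -> caps B=0 W=0
Move 7: B@(3,4) -> caps B=1 W=0
Move 8: W@(4,0) -> caps B=1 W=0

Answer: 1 0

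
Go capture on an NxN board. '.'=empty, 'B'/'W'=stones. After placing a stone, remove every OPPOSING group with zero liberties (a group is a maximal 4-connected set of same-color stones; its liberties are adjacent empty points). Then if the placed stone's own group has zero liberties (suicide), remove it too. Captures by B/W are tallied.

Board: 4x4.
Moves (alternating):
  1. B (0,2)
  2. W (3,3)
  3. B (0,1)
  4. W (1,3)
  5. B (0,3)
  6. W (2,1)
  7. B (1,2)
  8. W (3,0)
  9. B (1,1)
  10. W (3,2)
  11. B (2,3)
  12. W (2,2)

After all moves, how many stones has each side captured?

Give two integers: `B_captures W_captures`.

Move 1: B@(0,2) -> caps B=0 W=0
Move 2: W@(3,3) -> caps B=0 W=0
Move 3: B@(0,1) -> caps B=0 W=0
Move 4: W@(1,3) -> caps B=0 W=0
Move 5: B@(0,3) -> caps B=0 W=0
Move 6: W@(2,1) -> caps B=0 W=0
Move 7: B@(1,2) -> caps B=0 W=0
Move 8: W@(3,0) -> caps B=0 W=0
Move 9: B@(1,1) -> caps B=0 W=0
Move 10: W@(3,2) -> caps B=0 W=0
Move 11: B@(2,3) -> caps B=1 W=0
Move 12: W@(2,2) -> caps B=1 W=0

Answer: 1 0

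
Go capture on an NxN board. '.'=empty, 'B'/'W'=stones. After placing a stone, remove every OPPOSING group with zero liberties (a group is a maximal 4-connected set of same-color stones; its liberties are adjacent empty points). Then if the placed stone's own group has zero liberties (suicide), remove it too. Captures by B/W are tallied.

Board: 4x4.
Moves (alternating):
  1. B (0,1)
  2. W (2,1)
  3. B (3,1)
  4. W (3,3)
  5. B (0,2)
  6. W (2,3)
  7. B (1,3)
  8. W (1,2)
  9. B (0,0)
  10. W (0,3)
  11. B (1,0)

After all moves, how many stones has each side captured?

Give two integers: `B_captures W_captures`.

Move 1: B@(0,1) -> caps B=0 W=0
Move 2: W@(2,1) -> caps B=0 W=0
Move 3: B@(3,1) -> caps B=0 W=0
Move 4: W@(3,3) -> caps B=0 W=0
Move 5: B@(0,2) -> caps B=0 W=0
Move 6: W@(2,3) -> caps B=0 W=0
Move 7: B@(1,3) -> caps B=0 W=0
Move 8: W@(1,2) -> caps B=0 W=0
Move 9: B@(0,0) -> caps B=0 W=0
Move 10: W@(0,3) -> caps B=0 W=1
Move 11: B@(1,0) -> caps B=0 W=1

Answer: 0 1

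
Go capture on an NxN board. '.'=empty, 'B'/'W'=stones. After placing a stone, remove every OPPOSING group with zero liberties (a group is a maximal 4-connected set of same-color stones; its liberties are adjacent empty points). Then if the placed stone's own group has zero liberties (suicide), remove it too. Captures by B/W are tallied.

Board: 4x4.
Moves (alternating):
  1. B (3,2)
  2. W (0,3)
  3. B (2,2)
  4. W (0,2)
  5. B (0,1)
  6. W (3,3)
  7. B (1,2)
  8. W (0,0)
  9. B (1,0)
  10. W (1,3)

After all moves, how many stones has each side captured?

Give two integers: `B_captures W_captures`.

Move 1: B@(3,2) -> caps B=0 W=0
Move 2: W@(0,3) -> caps B=0 W=0
Move 3: B@(2,2) -> caps B=0 W=0
Move 4: W@(0,2) -> caps B=0 W=0
Move 5: B@(0,1) -> caps B=0 W=0
Move 6: W@(3,3) -> caps B=0 W=0
Move 7: B@(1,2) -> caps B=0 W=0
Move 8: W@(0,0) -> caps B=0 W=0
Move 9: B@(1,0) -> caps B=1 W=0
Move 10: W@(1,3) -> caps B=1 W=0

Answer: 1 0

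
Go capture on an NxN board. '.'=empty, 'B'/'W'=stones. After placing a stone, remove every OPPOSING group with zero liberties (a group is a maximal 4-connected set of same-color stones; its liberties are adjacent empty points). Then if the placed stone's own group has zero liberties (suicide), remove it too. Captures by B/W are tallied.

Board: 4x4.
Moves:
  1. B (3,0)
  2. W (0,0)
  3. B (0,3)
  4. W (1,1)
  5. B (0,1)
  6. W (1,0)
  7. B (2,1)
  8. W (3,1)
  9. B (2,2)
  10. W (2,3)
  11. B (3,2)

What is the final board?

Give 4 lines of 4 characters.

Answer: WB.B
WW..
.BBW
B.B.

Derivation:
Move 1: B@(3,0) -> caps B=0 W=0
Move 2: W@(0,0) -> caps B=0 W=0
Move 3: B@(0,3) -> caps B=0 W=0
Move 4: W@(1,1) -> caps B=0 W=0
Move 5: B@(0,1) -> caps B=0 W=0
Move 6: W@(1,0) -> caps B=0 W=0
Move 7: B@(2,1) -> caps B=0 W=0
Move 8: W@(3,1) -> caps B=0 W=0
Move 9: B@(2,2) -> caps B=0 W=0
Move 10: W@(2,3) -> caps B=0 W=0
Move 11: B@(3,2) -> caps B=1 W=0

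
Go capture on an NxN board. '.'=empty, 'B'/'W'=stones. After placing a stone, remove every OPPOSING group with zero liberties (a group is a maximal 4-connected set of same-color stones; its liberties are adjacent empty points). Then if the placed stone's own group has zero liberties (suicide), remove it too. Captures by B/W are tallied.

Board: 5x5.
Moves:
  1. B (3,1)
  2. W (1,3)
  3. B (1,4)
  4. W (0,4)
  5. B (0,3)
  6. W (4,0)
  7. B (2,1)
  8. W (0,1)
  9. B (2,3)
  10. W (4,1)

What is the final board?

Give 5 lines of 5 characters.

Move 1: B@(3,1) -> caps B=0 W=0
Move 2: W@(1,3) -> caps B=0 W=0
Move 3: B@(1,4) -> caps B=0 W=0
Move 4: W@(0,4) -> caps B=0 W=0
Move 5: B@(0,3) -> caps B=1 W=0
Move 6: W@(4,0) -> caps B=1 W=0
Move 7: B@(2,1) -> caps B=1 W=0
Move 8: W@(0,1) -> caps B=1 W=0
Move 9: B@(2,3) -> caps B=1 W=0
Move 10: W@(4,1) -> caps B=1 W=0

Answer: .W.B.
...WB
.B.B.
.B...
WW...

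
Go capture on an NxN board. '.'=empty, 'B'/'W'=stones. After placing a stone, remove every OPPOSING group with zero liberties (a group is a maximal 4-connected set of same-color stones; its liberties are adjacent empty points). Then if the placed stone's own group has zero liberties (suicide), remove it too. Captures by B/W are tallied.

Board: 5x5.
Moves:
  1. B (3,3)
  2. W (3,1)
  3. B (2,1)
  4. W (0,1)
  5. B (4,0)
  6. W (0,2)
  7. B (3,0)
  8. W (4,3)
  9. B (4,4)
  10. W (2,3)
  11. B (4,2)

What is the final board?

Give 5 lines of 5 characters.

Answer: .WW..
.....
.B.W.
BW.B.
B.B.B

Derivation:
Move 1: B@(3,3) -> caps B=0 W=0
Move 2: W@(3,1) -> caps B=0 W=0
Move 3: B@(2,1) -> caps B=0 W=0
Move 4: W@(0,1) -> caps B=0 W=0
Move 5: B@(4,0) -> caps B=0 W=0
Move 6: W@(0,2) -> caps B=0 W=0
Move 7: B@(3,0) -> caps B=0 W=0
Move 8: W@(4,3) -> caps B=0 W=0
Move 9: B@(4,4) -> caps B=0 W=0
Move 10: W@(2,3) -> caps B=0 W=0
Move 11: B@(4,2) -> caps B=1 W=0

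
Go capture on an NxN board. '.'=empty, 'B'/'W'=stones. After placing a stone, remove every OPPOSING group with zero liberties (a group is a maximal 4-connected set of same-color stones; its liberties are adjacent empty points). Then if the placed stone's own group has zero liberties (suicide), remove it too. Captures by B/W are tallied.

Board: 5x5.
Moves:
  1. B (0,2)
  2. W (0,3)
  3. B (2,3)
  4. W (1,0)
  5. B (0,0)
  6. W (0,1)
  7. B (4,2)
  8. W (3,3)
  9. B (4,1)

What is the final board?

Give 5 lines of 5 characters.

Answer: .WBW.
W....
...B.
...W.
.BB..

Derivation:
Move 1: B@(0,2) -> caps B=0 W=0
Move 2: W@(0,3) -> caps B=0 W=0
Move 3: B@(2,3) -> caps B=0 W=0
Move 4: W@(1,0) -> caps B=0 W=0
Move 5: B@(0,0) -> caps B=0 W=0
Move 6: W@(0,1) -> caps B=0 W=1
Move 7: B@(4,2) -> caps B=0 W=1
Move 8: W@(3,3) -> caps B=0 W=1
Move 9: B@(4,1) -> caps B=0 W=1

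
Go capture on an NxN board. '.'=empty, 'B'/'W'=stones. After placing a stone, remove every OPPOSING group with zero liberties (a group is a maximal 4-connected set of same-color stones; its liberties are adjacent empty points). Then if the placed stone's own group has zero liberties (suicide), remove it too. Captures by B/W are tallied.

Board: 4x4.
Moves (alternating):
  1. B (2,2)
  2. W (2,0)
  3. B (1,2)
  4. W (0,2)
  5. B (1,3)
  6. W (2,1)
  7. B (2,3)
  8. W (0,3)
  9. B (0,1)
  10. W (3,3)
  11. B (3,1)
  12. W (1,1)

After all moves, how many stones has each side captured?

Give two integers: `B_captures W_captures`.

Answer: 2 0

Derivation:
Move 1: B@(2,2) -> caps B=0 W=0
Move 2: W@(2,0) -> caps B=0 W=0
Move 3: B@(1,2) -> caps B=0 W=0
Move 4: W@(0,2) -> caps B=0 W=0
Move 5: B@(1,3) -> caps B=0 W=0
Move 6: W@(2,1) -> caps B=0 W=0
Move 7: B@(2,3) -> caps B=0 W=0
Move 8: W@(0,3) -> caps B=0 W=0
Move 9: B@(0,1) -> caps B=2 W=0
Move 10: W@(3,3) -> caps B=2 W=0
Move 11: B@(3,1) -> caps B=2 W=0
Move 12: W@(1,1) -> caps B=2 W=0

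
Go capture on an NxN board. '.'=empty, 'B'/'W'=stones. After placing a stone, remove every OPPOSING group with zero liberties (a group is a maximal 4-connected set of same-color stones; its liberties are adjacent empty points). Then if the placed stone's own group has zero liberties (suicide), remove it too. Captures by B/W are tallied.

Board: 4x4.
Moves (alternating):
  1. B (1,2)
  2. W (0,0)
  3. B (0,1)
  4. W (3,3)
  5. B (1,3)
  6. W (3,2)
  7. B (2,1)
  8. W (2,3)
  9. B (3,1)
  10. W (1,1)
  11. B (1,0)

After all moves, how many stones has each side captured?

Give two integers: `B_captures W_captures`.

Answer: 2 0

Derivation:
Move 1: B@(1,2) -> caps B=0 W=0
Move 2: W@(0,0) -> caps B=0 W=0
Move 3: B@(0,1) -> caps B=0 W=0
Move 4: W@(3,3) -> caps B=0 W=0
Move 5: B@(1,3) -> caps B=0 W=0
Move 6: W@(3,2) -> caps B=0 W=0
Move 7: B@(2,1) -> caps B=0 W=0
Move 8: W@(2,3) -> caps B=0 W=0
Move 9: B@(3,1) -> caps B=0 W=0
Move 10: W@(1,1) -> caps B=0 W=0
Move 11: B@(1,0) -> caps B=2 W=0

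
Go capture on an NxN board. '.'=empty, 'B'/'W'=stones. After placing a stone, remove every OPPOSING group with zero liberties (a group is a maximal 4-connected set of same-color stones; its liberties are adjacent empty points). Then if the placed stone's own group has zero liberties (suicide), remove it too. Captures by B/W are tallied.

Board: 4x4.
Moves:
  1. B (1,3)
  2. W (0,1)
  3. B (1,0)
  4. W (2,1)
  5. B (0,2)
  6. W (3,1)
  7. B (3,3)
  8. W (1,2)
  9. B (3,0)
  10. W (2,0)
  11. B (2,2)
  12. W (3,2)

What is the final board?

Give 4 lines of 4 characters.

Move 1: B@(1,3) -> caps B=0 W=0
Move 2: W@(0,1) -> caps B=0 W=0
Move 3: B@(1,0) -> caps B=0 W=0
Move 4: W@(2,1) -> caps B=0 W=0
Move 5: B@(0,2) -> caps B=0 W=0
Move 6: W@(3,1) -> caps B=0 W=0
Move 7: B@(3,3) -> caps B=0 W=0
Move 8: W@(1,2) -> caps B=0 W=0
Move 9: B@(3,0) -> caps B=0 W=0
Move 10: W@(2,0) -> caps B=0 W=1
Move 11: B@(2,2) -> caps B=0 W=1
Move 12: W@(3,2) -> caps B=0 W=1

Answer: .WB.
B.WB
WWB.
.WWB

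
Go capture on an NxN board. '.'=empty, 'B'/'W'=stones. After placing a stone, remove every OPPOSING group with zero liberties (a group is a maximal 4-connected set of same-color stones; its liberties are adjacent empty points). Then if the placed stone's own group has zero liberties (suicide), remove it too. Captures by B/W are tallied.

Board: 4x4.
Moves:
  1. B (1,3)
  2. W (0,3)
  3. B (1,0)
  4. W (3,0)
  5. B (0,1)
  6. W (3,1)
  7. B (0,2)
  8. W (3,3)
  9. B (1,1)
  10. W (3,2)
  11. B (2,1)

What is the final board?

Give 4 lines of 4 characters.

Answer: .BB.
BB.B
.B..
WWWW

Derivation:
Move 1: B@(1,3) -> caps B=0 W=0
Move 2: W@(0,3) -> caps B=0 W=0
Move 3: B@(1,0) -> caps B=0 W=0
Move 4: W@(3,0) -> caps B=0 W=0
Move 5: B@(0,1) -> caps B=0 W=0
Move 6: W@(3,1) -> caps B=0 W=0
Move 7: B@(0,2) -> caps B=1 W=0
Move 8: W@(3,3) -> caps B=1 W=0
Move 9: B@(1,1) -> caps B=1 W=0
Move 10: W@(3,2) -> caps B=1 W=0
Move 11: B@(2,1) -> caps B=1 W=0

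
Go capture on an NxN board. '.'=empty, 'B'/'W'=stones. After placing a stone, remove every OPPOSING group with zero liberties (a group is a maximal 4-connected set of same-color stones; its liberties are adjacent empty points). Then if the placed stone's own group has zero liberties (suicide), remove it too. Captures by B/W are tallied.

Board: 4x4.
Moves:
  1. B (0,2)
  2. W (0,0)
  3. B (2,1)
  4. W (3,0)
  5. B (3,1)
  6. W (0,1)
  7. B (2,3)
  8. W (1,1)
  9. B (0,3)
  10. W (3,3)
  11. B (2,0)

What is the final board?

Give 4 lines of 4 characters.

Answer: WWBB
.W..
BB.B
.B.W

Derivation:
Move 1: B@(0,2) -> caps B=0 W=0
Move 2: W@(0,0) -> caps B=0 W=0
Move 3: B@(2,1) -> caps B=0 W=0
Move 4: W@(3,0) -> caps B=0 W=0
Move 5: B@(3,1) -> caps B=0 W=0
Move 6: W@(0,1) -> caps B=0 W=0
Move 7: B@(2,3) -> caps B=0 W=0
Move 8: W@(1,1) -> caps B=0 W=0
Move 9: B@(0,3) -> caps B=0 W=0
Move 10: W@(3,3) -> caps B=0 W=0
Move 11: B@(2,0) -> caps B=1 W=0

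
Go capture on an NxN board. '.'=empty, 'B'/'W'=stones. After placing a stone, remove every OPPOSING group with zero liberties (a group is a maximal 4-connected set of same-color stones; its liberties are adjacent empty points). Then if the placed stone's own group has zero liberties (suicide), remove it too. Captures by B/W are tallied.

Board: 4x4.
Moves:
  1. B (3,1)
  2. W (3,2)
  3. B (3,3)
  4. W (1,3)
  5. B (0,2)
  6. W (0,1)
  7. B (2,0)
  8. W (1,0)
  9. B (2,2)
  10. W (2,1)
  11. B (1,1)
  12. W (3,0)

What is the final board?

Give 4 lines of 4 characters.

Answer: .WB.
WB.W
B.B.
.B.B

Derivation:
Move 1: B@(3,1) -> caps B=0 W=0
Move 2: W@(3,2) -> caps B=0 W=0
Move 3: B@(3,3) -> caps B=0 W=0
Move 4: W@(1,3) -> caps B=0 W=0
Move 5: B@(0,2) -> caps B=0 W=0
Move 6: W@(0,1) -> caps B=0 W=0
Move 7: B@(2,0) -> caps B=0 W=0
Move 8: W@(1,0) -> caps B=0 W=0
Move 9: B@(2,2) -> caps B=1 W=0
Move 10: W@(2,1) -> caps B=1 W=0
Move 11: B@(1,1) -> caps B=2 W=0
Move 12: W@(3,0) -> caps B=2 W=0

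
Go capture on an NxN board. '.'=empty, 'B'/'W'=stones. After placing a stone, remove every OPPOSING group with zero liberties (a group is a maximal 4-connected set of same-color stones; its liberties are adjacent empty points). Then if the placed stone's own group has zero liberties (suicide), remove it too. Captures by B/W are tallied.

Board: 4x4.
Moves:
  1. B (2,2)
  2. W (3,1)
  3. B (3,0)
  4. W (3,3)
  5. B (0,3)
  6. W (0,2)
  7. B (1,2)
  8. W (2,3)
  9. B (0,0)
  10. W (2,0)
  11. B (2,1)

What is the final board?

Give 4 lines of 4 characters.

Answer: B.WB
..B.
WBBW
.W.W

Derivation:
Move 1: B@(2,2) -> caps B=0 W=0
Move 2: W@(3,1) -> caps B=0 W=0
Move 3: B@(3,0) -> caps B=0 W=0
Move 4: W@(3,3) -> caps B=0 W=0
Move 5: B@(0,3) -> caps B=0 W=0
Move 6: W@(0,2) -> caps B=0 W=0
Move 7: B@(1,2) -> caps B=0 W=0
Move 8: W@(2,3) -> caps B=0 W=0
Move 9: B@(0,0) -> caps B=0 W=0
Move 10: W@(2,0) -> caps B=0 W=1
Move 11: B@(2,1) -> caps B=0 W=1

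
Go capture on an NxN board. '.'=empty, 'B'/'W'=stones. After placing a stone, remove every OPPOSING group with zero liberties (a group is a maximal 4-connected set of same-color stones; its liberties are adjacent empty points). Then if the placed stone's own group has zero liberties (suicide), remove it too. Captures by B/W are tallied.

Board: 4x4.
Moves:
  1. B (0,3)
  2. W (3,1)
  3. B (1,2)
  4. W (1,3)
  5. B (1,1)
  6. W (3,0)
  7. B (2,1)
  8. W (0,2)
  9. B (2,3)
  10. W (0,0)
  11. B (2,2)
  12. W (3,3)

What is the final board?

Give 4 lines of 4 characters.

Move 1: B@(0,3) -> caps B=0 W=0
Move 2: W@(3,1) -> caps B=0 W=0
Move 3: B@(1,2) -> caps B=0 W=0
Move 4: W@(1,3) -> caps B=0 W=0
Move 5: B@(1,1) -> caps B=0 W=0
Move 6: W@(3,0) -> caps B=0 W=0
Move 7: B@(2,1) -> caps B=0 W=0
Move 8: W@(0,2) -> caps B=0 W=1
Move 9: B@(2,3) -> caps B=0 W=1
Move 10: W@(0,0) -> caps B=0 W=1
Move 11: B@(2,2) -> caps B=0 W=1
Move 12: W@(3,3) -> caps B=0 W=1

Answer: W.W.
.BBW
.BBB
WW.W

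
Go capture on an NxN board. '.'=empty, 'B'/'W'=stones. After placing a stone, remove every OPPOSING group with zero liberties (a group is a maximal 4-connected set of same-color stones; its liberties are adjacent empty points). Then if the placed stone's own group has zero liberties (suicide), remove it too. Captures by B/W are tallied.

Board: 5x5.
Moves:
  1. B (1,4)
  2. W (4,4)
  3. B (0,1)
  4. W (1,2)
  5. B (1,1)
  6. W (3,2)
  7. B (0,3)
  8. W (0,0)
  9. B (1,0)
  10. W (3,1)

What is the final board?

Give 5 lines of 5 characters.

Answer: .B.B.
BBW.B
.....
.WW..
....W

Derivation:
Move 1: B@(1,4) -> caps B=0 W=0
Move 2: W@(4,4) -> caps B=0 W=0
Move 3: B@(0,1) -> caps B=0 W=0
Move 4: W@(1,2) -> caps B=0 W=0
Move 5: B@(1,1) -> caps B=0 W=0
Move 6: W@(3,2) -> caps B=0 W=0
Move 7: B@(0,3) -> caps B=0 W=0
Move 8: W@(0,0) -> caps B=0 W=0
Move 9: B@(1,0) -> caps B=1 W=0
Move 10: W@(3,1) -> caps B=1 W=0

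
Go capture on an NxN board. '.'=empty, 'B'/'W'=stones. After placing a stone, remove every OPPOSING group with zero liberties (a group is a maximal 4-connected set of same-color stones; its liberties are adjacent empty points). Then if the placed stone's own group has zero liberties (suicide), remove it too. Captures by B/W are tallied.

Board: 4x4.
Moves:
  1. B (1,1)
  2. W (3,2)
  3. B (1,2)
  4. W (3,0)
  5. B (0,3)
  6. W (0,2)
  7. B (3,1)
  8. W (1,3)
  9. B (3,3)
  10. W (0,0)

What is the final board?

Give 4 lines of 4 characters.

Answer: W.W.
.BBW
....
WBWB

Derivation:
Move 1: B@(1,1) -> caps B=0 W=0
Move 2: W@(3,2) -> caps B=0 W=0
Move 3: B@(1,2) -> caps B=0 W=0
Move 4: W@(3,0) -> caps B=0 W=0
Move 5: B@(0,3) -> caps B=0 W=0
Move 6: W@(0,2) -> caps B=0 W=0
Move 7: B@(3,1) -> caps B=0 W=0
Move 8: W@(1,3) -> caps B=0 W=1
Move 9: B@(3,3) -> caps B=0 W=1
Move 10: W@(0,0) -> caps B=0 W=1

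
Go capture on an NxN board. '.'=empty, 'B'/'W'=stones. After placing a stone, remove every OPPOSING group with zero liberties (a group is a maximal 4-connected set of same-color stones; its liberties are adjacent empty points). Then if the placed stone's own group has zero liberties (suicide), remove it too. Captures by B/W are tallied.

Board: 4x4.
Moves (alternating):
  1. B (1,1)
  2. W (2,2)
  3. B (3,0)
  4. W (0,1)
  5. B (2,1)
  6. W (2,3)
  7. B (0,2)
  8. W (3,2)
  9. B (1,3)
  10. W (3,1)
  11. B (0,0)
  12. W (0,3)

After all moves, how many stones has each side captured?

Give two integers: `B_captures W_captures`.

Answer: 1 0

Derivation:
Move 1: B@(1,1) -> caps B=0 W=0
Move 2: W@(2,2) -> caps B=0 W=0
Move 3: B@(3,0) -> caps B=0 W=0
Move 4: W@(0,1) -> caps B=0 W=0
Move 5: B@(2,1) -> caps B=0 W=0
Move 6: W@(2,3) -> caps B=0 W=0
Move 7: B@(0,2) -> caps B=0 W=0
Move 8: W@(3,2) -> caps B=0 W=0
Move 9: B@(1,3) -> caps B=0 W=0
Move 10: W@(3,1) -> caps B=0 W=0
Move 11: B@(0,0) -> caps B=1 W=0
Move 12: W@(0,3) -> caps B=1 W=0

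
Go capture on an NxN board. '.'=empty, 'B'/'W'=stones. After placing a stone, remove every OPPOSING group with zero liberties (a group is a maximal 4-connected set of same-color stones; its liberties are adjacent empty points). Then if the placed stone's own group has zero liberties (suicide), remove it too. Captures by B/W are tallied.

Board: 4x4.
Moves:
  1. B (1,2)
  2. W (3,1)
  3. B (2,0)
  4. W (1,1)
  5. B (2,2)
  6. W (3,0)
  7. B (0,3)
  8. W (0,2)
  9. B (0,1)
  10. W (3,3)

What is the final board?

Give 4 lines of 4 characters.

Answer: .B.B
.WB.
B.B.
WW.W

Derivation:
Move 1: B@(1,2) -> caps B=0 W=0
Move 2: W@(3,1) -> caps B=0 W=0
Move 3: B@(2,0) -> caps B=0 W=0
Move 4: W@(1,1) -> caps B=0 W=0
Move 5: B@(2,2) -> caps B=0 W=0
Move 6: W@(3,0) -> caps B=0 W=0
Move 7: B@(0,3) -> caps B=0 W=0
Move 8: W@(0,2) -> caps B=0 W=0
Move 9: B@(0,1) -> caps B=1 W=0
Move 10: W@(3,3) -> caps B=1 W=0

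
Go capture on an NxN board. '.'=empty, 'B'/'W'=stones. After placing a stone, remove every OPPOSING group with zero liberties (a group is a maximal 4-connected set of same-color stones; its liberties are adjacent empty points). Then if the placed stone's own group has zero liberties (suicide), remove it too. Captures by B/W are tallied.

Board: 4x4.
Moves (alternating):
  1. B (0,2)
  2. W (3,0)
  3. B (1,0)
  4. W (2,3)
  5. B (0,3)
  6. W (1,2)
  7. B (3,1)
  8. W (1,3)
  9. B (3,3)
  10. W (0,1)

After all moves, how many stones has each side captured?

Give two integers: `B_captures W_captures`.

Move 1: B@(0,2) -> caps B=0 W=0
Move 2: W@(3,0) -> caps B=0 W=0
Move 3: B@(1,0) -> caps B=0 W=0
Move 4: W@(2,3) -> caps B=0 W=0
Move 5: B@(0,3) -> caps B=0 W=0
Move 6: W@(1,2) -> caps B=0 W=0
Move 7: B@(3,1) -> caps B=0 W=0
Move 8: W@(1,3) -> caps B=0 W=0
Move 9: B@(3,3) -> caps B=0 W=0
Move 10: W@(0,1) -> caps B=0 W=2

Answer: 0 2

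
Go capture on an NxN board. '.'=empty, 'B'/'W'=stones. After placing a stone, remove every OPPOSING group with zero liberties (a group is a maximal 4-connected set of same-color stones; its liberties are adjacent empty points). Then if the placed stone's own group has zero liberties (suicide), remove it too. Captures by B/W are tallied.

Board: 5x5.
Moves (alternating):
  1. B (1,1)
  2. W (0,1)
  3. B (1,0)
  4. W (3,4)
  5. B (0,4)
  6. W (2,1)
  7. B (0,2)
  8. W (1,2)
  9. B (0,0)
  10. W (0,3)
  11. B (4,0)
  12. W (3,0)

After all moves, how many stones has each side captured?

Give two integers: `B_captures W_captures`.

Answer: 1 0

Derivation:
Move 1: B@(1,1) -> caps B=0 W=0
Move 2: W@(0,1) -> caps B=0 W=0
Move 3: B@(1,0) -> caps B=0 W=0
Move 4: W@(3,4) -> caps B=0 W=0
Move 5: B@(0,4) -> caps B=0 W=0
Move 6: W@(2,1) -> caps B=0 W=0
Move 7: B@(0,2) -> caps B=0 W=0
Move 8: W@(1,2) -> caps B=0 W=0
Move 9: B@(0,0) -> caps B=1 W=0
Move 10: W@(0,3) -> caps B=1 W=0
Move 11: B@(4,0) -> caps B=1 W=0
Move 12: W@(3,0) -> caps B=1 W=0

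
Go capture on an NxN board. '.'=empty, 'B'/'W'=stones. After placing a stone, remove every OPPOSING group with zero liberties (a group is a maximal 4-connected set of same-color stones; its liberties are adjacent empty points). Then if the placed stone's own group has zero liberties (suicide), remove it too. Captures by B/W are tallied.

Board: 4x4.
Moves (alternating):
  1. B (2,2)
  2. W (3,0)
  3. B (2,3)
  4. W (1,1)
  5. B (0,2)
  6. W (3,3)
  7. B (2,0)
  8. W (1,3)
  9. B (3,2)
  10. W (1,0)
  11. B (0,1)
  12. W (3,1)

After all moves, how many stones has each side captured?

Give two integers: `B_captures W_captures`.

Move 1: B@(2,2) -> caps B=0 W=0
Move 2: W@(3,0) -> caps B=0 W=0
Move 3: B@(2,3) -> caps B=0 W=0
Move 4: W@(1,1) -> caps B=0 W=0
Move 5: B@(0,2) -> caps B=0 W=0
Move 6: W@(3,3) -> caps B=0 W=0
Move 7: B@(2,0) -> caps B=0 W=0
Move 8: W@(1,3) -> caps B=0 W=0
Move 9: B@(3,2) -> caps B=1 W=0
Move 10: W@(1,0) -> caps B=1 W=0
Move 11: B@(0,1) -> caps B=1 W=0
Move 12: W@(3,1) -> caps B=1 W=0

Answer: 1 0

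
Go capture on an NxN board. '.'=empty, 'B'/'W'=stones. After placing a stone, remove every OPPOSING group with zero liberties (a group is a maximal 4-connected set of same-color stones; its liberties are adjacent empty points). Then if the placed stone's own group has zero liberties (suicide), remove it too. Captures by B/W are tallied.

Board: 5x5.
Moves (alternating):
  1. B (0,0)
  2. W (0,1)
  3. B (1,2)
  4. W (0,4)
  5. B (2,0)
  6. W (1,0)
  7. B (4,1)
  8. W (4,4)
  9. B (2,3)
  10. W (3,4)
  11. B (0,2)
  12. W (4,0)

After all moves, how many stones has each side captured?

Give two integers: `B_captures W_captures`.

Move 1: B@(0,0) -> caps B=0 W=0
Move 2: W@(0,1) -> caps B=0 W=0
Move 3: B@(1,2) -> caps B=0 W=0
Move 4: W@(0,4) -> caps B=0 W=0
Move 5: B@(2,0) -> caps B=0 W=0
Move 6: W@(1,0) -> caps B=0 W=1
Move 7: B@(4,1) -> caps B=0 W=1
Move 8: W@(4,4) -> caps B=0 W=1
Move 9: B@(2,3) -> caps B=0 W=1
Move 10: W@(3,4) -> caps B=0 W=1
Move 11: B@(0,2) -> caps B=0 W=1
Move 12: W@(4,0) -> caps B=0 W=1

Answer: 0 1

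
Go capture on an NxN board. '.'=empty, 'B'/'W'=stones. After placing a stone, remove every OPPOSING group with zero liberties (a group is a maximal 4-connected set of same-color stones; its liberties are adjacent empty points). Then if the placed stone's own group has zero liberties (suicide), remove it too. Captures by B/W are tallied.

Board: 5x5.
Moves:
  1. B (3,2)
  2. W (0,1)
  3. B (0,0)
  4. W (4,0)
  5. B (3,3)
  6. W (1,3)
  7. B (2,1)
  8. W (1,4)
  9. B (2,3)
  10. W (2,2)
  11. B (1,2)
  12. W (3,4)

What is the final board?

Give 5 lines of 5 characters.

Answer: BW...
..BWW
.B.B.
..BBW
W....

Derivation:
Move 1: B@(3,2) -> caps B=0 W=0
Move 2: W@(0,1) -> caps B=0 W=0
Move 3: B@(0,0) -> caps B=0 W=0
Move 4: W@(4,0) -> caps B=0 W=0
Move 5: B@(3,3) -> caps B=0 W=0
Move 6: W@(1,3) -> caps B=0 W=0
Move 7: B@(2,1) -> caps B=0 W=0
Move 8: W@(1,4) -> caps B=0 W=0
Move 9: B@(2,3) -> caps B=0 W=0
Move 10: W@(2,2) -> caps B=0 W=0
Move 11: B@(1,2) -> caps B=1 W=0
Move 12: W@(3,4) -> caps B=1 W=0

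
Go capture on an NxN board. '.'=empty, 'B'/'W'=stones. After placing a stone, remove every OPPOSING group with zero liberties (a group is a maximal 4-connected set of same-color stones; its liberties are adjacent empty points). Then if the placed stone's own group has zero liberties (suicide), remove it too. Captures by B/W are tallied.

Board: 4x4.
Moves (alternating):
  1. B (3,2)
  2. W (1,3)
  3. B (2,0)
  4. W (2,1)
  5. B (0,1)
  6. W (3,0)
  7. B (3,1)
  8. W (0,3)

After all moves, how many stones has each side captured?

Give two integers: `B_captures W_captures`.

Move 1: B@(3,2) -> caps B=0 W=0
Move 2: W@(1,3) -> caps B=0 W=0
Move 3: B@(2,0) -> caps B=0 W=0
Move 4: W@(2,1) -> caps B=0 W=0
Move 5: B@(0,1) -> caps B=0 W=0
Move 6: W@(3,0) -> caps B=0 W=0
Move 7: B@(3,1) -> caps B=1 W=0
Move 8: W@(0,3) -> caps B=1 W=0

Answer: 1 0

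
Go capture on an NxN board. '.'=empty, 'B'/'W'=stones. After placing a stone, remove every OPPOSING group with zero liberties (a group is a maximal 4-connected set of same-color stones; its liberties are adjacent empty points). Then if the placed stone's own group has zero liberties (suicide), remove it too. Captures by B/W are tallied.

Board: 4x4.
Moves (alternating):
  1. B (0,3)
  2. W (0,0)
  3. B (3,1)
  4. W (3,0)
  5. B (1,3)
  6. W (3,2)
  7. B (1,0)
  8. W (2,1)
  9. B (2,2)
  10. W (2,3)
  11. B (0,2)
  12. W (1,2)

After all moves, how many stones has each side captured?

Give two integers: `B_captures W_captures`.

Move 1: B@(0,3) -> caps B=0 W=0
Move 2: W@(0,0) -> caps B=0 W=0
Move 3: B@(3,1) -> caps B=0 W=0
Move 4: W@(3,0) -> caps B=0 W=0
Move 5: B@(1,3) -> caps B=0 W=0
Move 6: W@(3,2) -> caps B=0 W=0
Move 7: B@(1,0) -> caps B=0 W=0
Move 8: W@(2,1) -> caps B=0 W=1
Move 9: B@(2,2) -> caps B=0 W=1
Move 10: W@(2,3) -> caps B=0 W=1
Move 11: B@(0,2) -> caps B=0 W=1
Move 12: W@(1,2) -> caps B=0 W=2

Answer: 0 2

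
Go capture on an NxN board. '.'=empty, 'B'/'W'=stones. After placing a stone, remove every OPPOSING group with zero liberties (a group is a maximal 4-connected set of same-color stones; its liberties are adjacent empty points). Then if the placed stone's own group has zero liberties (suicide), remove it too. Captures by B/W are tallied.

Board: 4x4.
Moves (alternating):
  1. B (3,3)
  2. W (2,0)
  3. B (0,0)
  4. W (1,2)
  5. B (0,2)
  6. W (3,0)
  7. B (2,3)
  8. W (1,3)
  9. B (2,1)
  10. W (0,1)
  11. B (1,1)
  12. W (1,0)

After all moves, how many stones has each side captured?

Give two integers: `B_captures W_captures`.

Move 1: B@(3,3) -> caps B=0 W=0
Move 2: W@(2,0) -> caps B=0 W=0
Move 3: B@(0,0) -> caps B=0 W=0
Move 4: W@(1,2) -> caps B=0 W=0
Move 5: B@(0,2) -> caps B=0 W=0
Move 6: W@(3,0) -> caps B=0 W=0
Move 7: B@(2,3) -> caps B=0 W=0
Move 8: W@(1,3) -> caps B=0 W=0
Move 9: B@(2,1) -> caps B=0 W=0
Move 10: W@(0,1) -> caps B=0 W=0
Move 11: B@(1,1) -> caps B=1 W=0
Move 12: W@(1,0) -> caps B=1 W=0

Answer: 1 0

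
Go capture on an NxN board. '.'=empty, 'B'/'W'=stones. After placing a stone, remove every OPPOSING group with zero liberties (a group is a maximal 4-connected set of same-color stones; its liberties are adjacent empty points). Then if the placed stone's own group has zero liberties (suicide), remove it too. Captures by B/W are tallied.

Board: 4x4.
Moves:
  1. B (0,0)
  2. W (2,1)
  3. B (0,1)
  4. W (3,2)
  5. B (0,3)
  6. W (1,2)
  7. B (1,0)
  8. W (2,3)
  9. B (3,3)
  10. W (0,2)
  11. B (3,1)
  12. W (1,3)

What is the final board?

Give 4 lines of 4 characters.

Answer: BBW.
B.WW
.W.W
.BW.

Derivation:
Move 1: B@(0,0) -> caps B=0 W=0
Move 2: W@(2,1) -> caps B=0 W=0
Move 3: B@(0,1) -> caps B=0 W=0
Move 4: W@(3,2) -> caps B=0 W=0
Move 5: B@(0,3) -> caps B=0 W=0
Move 6: W@(1,2) -> caps B=0 W=0
Move 7: B@(1,0) -> caps B=0 W=0
Move 8: W@(2,3) -> caps B=0 W=0
Move 9: B@(3,3) -> caps B=0 W=0
Move 10: W@(0,2) -> caps B=0 W=0
Move 11: B@(3,1) -> caps B=0 W=0
Move 12: W@(1,3) -> caps B=0 W=1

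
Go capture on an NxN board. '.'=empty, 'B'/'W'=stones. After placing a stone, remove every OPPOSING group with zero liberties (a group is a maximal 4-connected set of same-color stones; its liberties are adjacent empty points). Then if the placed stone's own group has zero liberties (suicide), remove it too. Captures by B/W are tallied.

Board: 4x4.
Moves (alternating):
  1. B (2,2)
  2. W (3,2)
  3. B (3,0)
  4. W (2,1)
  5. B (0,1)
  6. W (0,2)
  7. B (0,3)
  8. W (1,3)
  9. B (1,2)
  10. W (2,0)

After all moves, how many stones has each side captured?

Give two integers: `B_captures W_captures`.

Move 1: B@(2,2) -> caps B=0 W=0
Move 2: W@(3,2) -> caps B=0 W=0
Move 3: B@(3,0) -> caps B=0 W=0
Move 4: W@(2,1) -> caps B=0 W=0
Move 5: B@(0,1) -> caps B=0 W=0
Move 6: W@(0,2) -> caps B=0 W=0
Move 7: B@(0,3) -> caps B=0 W=0
Move 8: W@(1,3) -> caps B=0 W=1
Move 9: B@(1,2) -> caps B=0 W=1
Move 10: W@(2,0) -> caps B=0 W=1

Answer: 0 1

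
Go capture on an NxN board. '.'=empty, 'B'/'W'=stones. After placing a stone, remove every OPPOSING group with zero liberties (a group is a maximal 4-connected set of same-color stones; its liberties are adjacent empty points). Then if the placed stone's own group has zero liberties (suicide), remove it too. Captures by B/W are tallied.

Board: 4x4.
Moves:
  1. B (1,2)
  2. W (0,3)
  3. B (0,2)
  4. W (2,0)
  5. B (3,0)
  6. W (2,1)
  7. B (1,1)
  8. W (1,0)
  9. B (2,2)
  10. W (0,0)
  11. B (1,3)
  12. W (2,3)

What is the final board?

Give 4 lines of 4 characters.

Move 1: B@(1,2) -> caps B=0 W=0
Move 2: W@(0,3) -> caps B=0 W=0
Move 3: B@(0,2) -> caps B=0 W=0
Move 4: W@(2,0) -> caps B=0 W=0
Move 5: B@(3,0) -> caps B=0 W=0
Move 6: W@(2,1) -> caps B=0 W=0
Move 7: B@(1,1) -> caps B=0 W=0
Move 8: W@(1,0) -> caps B=0 W=0
Move 9: B@(2,2) -> caps B=0 W=0
Move 10: W@(0,0) -> caps B=0 W=0
Move 11: B@(1,3) -> caps B=1 W=0
Move 12: W@(2,3) -> caps B=1 W=0

Answer: W.B.
WBBB
WWBW
B...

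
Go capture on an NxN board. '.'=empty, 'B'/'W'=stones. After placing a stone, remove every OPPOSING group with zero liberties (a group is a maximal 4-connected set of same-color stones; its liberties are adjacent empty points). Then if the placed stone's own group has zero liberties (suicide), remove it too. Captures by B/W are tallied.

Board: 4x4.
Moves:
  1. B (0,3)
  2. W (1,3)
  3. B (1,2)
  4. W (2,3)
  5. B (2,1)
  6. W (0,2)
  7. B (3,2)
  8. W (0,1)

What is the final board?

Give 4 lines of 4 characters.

Move 1: B@(0,3) -> caps B=0 W=0
Move 2: W@(1,3) -> caps B=0 W=0
Move 3: B@(1,2) -> caps B=0 W=0
Move 4: W@(2,3) -> caps B=0 W=0
Move 5: B@(2,1) -> caps B=0 W=0
Move 6: W@(0,2) -> caps B=0 W=1
Move 7: B@(3,2) -> caps B=0 W=1
Move 8: W@(0,1) -> caps B=0 W=1

Answer: .WW.
..BW
.B.W
..B.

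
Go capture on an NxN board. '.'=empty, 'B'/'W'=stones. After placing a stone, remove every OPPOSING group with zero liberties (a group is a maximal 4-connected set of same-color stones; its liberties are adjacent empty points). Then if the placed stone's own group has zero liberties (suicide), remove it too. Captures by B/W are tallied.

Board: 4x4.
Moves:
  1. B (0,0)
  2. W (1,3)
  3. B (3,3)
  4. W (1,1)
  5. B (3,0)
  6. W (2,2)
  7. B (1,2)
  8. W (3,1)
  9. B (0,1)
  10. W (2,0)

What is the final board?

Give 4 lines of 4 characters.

Move 1: B@(0,0) -> caps B=0 W=0
Move 2: W@(1,3) -> caps B=0 W=0
Move 3: B@(3,3) -> caps B=0 W=0
Move 4: W@(1,1) -> caps B=0 W=0
Move 5: B@(3,0) -> caps B=0 W=0
Move 6: W@(2,2) -> caps B=0 W=0
Move 7: B@(1,2) -> caps B=0 W=0
Move 8: W@(3,1) -> caps B=0 W=0
Move 9: B@(0,1) -> caps B=0 W=0
Move 10: W@(2,0) -> caps B=0 W=1

Answer: BB..
.WBW
W.W.
.W.B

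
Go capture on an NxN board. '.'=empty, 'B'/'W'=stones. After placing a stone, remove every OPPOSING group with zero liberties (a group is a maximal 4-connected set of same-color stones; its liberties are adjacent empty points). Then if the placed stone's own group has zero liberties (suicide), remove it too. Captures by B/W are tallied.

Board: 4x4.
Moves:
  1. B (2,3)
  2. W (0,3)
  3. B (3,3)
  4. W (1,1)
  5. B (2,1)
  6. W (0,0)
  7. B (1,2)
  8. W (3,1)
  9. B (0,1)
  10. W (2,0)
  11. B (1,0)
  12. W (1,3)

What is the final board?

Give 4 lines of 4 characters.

Answer: .B.W
B.BW
WB.B
.W.B

Derivation:
Move 1: B@(2,3) -> caps B=0 W=0
Move 2: W@(0,3) -> caps B=0 W=0
Move 3: B@(3,3) -> caps B=0 W=0
Move 4: W@(1,1) -> caps B=0 W=0
Move 5: B@(2,1) -> caps B=0 W=0
Move 6: W@(0,0) -> caps B=0 W=0
Move 7: B@(1,2) -> caps B=0 W=0
Move 8: W@(3,1) -> caps B=0 W=0
Move 9: B@(0,1) -> caps B=0 W=0
Move 10: W@(2,0) -> caps B=0 W=0
Move 11: B@(1,0) -> caps B=2 W=0
Move 12: W@(1,3) -> caps B=2 W=0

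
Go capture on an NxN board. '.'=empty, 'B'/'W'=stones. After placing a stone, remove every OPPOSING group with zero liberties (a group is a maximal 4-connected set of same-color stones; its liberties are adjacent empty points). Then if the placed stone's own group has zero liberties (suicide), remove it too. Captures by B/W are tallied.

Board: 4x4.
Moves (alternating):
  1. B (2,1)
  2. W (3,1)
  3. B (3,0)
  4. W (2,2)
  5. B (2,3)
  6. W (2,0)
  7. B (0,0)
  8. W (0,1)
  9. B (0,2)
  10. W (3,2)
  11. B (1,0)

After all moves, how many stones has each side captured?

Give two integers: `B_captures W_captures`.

Answer: 0 1

Derivation:
Move 1: B@(2,1) -> caps B=0 W=0
Move 2: W@(3,1) -> caps B=0 W=0
Move 3: B@(3,0) -> caps B=0 W=0
Move 4: W@(2,2) -> caps B=0 W=0
Move 5: B@(2,3) -> caps B=0 W=0
Move 6: W@(2,0) -> caps B=0 W=1
Move 7: B@(0,0) -> caps B=0 W=1
Move 8: W@(0,1) -> caps B=0 W=1
Move 9: B@(0,2) -> caps B=0 W=1
Move 10: W@(3,2) -> caps B=0 W=1
Move 11: B@(1,0) -> caps B=0 W=1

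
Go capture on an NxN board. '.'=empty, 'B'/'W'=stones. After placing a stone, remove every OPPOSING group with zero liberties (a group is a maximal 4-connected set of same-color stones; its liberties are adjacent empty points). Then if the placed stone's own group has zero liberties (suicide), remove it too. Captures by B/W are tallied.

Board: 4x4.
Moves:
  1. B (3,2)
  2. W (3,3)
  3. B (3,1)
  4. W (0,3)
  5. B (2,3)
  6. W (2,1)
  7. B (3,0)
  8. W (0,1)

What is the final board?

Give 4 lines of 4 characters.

Move 1: B@(3,2) -> caps B=0 W=0
Move 2: W@(3,3) -> caps B=0 W=0
Move 3: B@(3,1) -> caps B=0 W=0
Move 4: W@(0,3) -> caps B=0 W=0
Move 5: B@(2,3) -> caps B=1 W=0
Move 6: W@(2,1) -> caps B=1 W=0
Move 7: B@(3,0) -> caps B=1 W=0
Move 8: W@(0,1) -> caps B=1 W=0

Answer: .W.W
....
.W.B
BBB.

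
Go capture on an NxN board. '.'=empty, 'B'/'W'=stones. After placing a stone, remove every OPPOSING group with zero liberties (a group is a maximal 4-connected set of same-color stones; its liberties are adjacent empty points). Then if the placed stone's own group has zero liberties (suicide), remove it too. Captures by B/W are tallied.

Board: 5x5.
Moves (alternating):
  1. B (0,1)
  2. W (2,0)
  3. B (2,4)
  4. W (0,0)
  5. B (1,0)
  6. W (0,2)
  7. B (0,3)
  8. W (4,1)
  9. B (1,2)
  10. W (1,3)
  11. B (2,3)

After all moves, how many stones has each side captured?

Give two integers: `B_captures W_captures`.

Move 1: B@(0,1) -> caps B=0 W=0
Move 2: W@(2,0) -> caps B=0 W=0
Move 3: B@(2,4) -> caps B=0 W=0
Move 4: W@(0,0) -> caps B=0 W=0
Move 5: B@(1,0) -> caps B=1 W=0
Move 6: W@(0,2) -> caps B=1 W=0
Move 7: B@(0,3) -> caps B=1 W=0
Move 8: W@(4,1) -> caps B=1 W=0
Move 9: B@(1,2) -> caps B=2 W=0
Move 10: W@(1,3) -> caps B=2 W=0
Move 11: B@(2,3) -> caps B=2 W=0

Answer: 2 0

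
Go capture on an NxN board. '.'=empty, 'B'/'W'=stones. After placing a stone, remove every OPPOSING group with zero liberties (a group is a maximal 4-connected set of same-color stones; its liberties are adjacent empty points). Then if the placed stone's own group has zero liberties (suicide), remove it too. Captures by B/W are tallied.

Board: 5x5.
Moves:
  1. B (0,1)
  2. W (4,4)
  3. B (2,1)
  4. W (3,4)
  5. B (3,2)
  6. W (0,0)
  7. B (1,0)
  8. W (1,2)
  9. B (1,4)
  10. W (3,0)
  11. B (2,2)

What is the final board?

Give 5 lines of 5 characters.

Answer: .B...
B.W.B
.BB..
W.B.W
....W

Derivation:
Move 1: B@(0,1) -> caps B=0 W=0
Move 2: W@(4,4) -> caps B=0 W=0
Move 3: B@(2,1) -> caps B=0 W=0
Move 4: W@(3,4) -> caps B=0 W=0
Move 5: B@(3,2) -> caps B=0 W=0
Move 6: W@(0,0) -> caps B=0 W=0
Move 7: B@(1,0) -> caps B=1 W=0
Move 8: W@(1,2) -> caps B=1 W=0
Move 9: B@(1,4) -> caps B=1 W=0
Move 10: W@(3,0) -> caps B=1 W=0
Move 11: B@(2,2) -> caps B=1 W=0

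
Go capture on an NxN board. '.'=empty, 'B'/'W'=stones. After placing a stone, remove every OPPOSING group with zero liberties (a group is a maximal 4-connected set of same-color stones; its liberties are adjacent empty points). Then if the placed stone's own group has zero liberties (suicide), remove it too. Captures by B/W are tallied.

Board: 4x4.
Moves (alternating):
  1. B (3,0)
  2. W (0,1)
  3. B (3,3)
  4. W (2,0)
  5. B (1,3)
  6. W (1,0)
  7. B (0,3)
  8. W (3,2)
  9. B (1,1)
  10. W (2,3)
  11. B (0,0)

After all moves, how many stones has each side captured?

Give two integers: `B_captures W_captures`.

Answer: 0 1

Derivation:
Move 1: B@(3,0) -> caps B=0 W=0
Move 2: W@(0,1) -> caps B=0 W=0
Move 3: B@(3,3) -> caps B=0 W=0
Move 4: W@(2,0) -> caps B=0 W=0
Move 5: B@(1,3) -> caps B=0 W=0
Move 6: W@(1,0) -> caps B=0 W=0
Move 7: B@(0,3) -> caps B=0 W=0
Move 8: W@(3,2) -> caps B=0 W=0
Move 9: B@(1,1) -> caps B=0 W=0
Move 10: W@(2,3) -> caps B=0 W=1
Move 11: B@(0,0) -> caps B=0 W=1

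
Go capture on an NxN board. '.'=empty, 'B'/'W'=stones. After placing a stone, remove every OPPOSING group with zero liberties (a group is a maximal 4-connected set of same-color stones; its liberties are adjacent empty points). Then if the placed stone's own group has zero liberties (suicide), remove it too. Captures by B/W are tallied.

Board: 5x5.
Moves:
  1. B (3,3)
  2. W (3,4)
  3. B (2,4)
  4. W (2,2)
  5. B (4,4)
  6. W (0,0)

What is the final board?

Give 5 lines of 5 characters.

Move 1: B@(3,3) -> caps B=0 W=0
Move 2: W@(3,4) -> caps B=0 W=0
Move 3: B@(2,4) -> caps B=0 W=0
Move 4: W@(2,2) -> caps B=0 W=0
Move 5: B@(4,4) -> caps B=1 W=0
Move 6: W@(0,0) -> caps B=1 W=0

Answer: W....
.....
..W.B
...B.
....B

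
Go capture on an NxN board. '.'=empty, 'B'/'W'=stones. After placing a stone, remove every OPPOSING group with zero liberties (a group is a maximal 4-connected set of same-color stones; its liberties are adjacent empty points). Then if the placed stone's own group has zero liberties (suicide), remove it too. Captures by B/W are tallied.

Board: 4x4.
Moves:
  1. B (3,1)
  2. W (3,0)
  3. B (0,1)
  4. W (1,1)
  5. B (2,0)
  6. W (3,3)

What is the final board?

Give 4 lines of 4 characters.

Answer: .B..
.W..
B...
.B.W

Derivation:
Move 1: B@(3,1) -> caps B=0 W=0
Move 2: W@(3,0) -> caps B=0 W=0
Move 3: B@(0,1) -> caps B=0 W=0
Move 4: W@(1,1) -> caps B=0 W=0
Move 5: B@(2,0) -> caps B=1 W=0
Move 6: W@(3,3) -> caps B=1 W=0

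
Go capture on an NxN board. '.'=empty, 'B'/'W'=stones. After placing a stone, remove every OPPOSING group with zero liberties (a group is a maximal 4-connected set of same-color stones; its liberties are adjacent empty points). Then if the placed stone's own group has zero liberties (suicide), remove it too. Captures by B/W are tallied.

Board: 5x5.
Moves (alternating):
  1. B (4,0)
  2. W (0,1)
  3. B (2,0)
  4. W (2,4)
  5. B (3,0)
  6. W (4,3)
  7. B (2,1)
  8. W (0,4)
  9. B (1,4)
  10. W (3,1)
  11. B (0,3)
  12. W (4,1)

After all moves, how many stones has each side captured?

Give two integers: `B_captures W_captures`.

Answer: 1 0

Derivation:
Move 1: B@(4,0) -> caps B=0 W=0
Move 2: W@(0,1) -> caps B=0 W=0
Move 3: B@(2,0) -> caps B=0 W=0
Move 4: W@(2,4) -> caps B=0 W=0
Move 5: B@(3,0) -> caps B=0 W=0
Move 6: W@(4,3) -> caps B=0 W=0
Move 7: B@(2,1) -> caps B=0 W=0
Move 8: W@(0,4) -> caps B=0 W=0
Move 9: B@(1,4) -> caps B=0 W=0
Move 10: W@(3,1) -> caps B=0 W=0
Move 11: B@(0,3) -> caps B=1 W=0
Move 12: W@(4,1) -> caps B=1 W=0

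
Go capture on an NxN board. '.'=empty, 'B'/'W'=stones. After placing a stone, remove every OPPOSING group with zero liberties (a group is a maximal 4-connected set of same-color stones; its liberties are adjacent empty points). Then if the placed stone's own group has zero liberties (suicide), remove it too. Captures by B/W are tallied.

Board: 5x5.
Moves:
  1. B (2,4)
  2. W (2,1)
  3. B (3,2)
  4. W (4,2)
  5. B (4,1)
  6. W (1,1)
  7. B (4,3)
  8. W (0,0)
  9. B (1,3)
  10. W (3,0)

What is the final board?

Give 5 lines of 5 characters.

Answer: W....
.W.B.
.W..B
W.B..
.B.B.

Derivation:
Move 1: B@(2,4) -> caps B=0 W=0
Move 2: W@(2,1) -> caps B=0 W=0
Move 3: B@(3,2) -> caps B=0 W=0
Move 4: W@(4,2) -> caps B=0 W=0
Move 5: B@(4,1) -> caps B=0 W=0
Move 6: W@(1,1) -> caps B=0 W=0
Move 7: B@(4,3) -> caps B=1 W=0
Move 8: W@(0,0) -> caps B=1 W=0
Move 9: B@(1,3) -> caps B=1 W=0
Move 10: W@(3,0) -> caps B=1 W=0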